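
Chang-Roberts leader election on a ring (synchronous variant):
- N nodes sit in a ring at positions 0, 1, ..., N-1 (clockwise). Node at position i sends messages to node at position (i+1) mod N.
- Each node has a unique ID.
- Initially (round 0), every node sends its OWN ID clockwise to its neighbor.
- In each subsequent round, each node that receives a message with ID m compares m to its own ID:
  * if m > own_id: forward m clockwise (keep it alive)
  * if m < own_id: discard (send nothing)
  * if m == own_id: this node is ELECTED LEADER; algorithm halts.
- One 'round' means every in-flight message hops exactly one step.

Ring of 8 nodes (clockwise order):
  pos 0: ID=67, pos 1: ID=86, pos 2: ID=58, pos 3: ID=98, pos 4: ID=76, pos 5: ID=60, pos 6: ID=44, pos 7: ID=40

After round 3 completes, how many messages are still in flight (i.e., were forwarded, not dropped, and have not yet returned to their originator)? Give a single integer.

Round 1: pos1(id86) recv 67: drop; pos2(id58) recv 86: fwd; pos3(id98) recv 58: drop; pos4(id76) recv 98: fwd; pos5(id60) recv 76: fwd; pos6(id44) recv 60: fwd; pos7(id40) recv 44: fwd; pos0(id67) recv 40: drop
Round 2: pos3(id98) recv 86: drop; pos5(id60) recv 98: fwd; pos6(id44) recv 76: fwd; pos7(id40) recv 60: fwd; pos0(id67) recv 44: drop
Round 3: pos6(id44) recv 98: fwd; pos7(id40) recv 76: fwd; pos0(id67) recv 60: drop
After round 3: 2 messages still in flight

Answer: 2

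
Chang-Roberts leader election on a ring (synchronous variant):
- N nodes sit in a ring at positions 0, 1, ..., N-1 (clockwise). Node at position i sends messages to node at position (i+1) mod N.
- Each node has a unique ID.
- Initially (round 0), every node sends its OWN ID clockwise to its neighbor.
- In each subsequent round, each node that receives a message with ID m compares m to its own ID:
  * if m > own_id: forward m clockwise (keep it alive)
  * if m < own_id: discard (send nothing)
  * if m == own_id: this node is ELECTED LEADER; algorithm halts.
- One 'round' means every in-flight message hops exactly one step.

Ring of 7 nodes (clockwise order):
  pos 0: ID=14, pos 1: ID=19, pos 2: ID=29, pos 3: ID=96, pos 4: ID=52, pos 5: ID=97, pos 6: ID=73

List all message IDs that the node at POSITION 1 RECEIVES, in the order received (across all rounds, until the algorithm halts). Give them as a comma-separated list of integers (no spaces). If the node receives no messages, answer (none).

Round 1: pos1(id19) recv 14: drop; pos2(id29) recv 19: drop; pos3(id96) recv 29: drop; pos4(id52) recv 96: fwd; pos5(id97) recv 52: drop; pos6(id73) recv 97: fwd; pos0(id14) recv 73: fwd
Round 2: pos5(id97) recv 96: drop; pos0(id14) recv 97: fwd; pos1(id19) recv 73: fwd
Round 3: pos1(id19) recv 97: fwd; pos2(id29) recv 73: fwd
Round 4: pos2(id29) recv 97: fwd; pos3(id96) recv 73: drop
Round 5: pos3(id96) recv 97: fwd
Round 6: pos4(id52) recv 97: fwd
Round 7: pos5(id97) recv 97: ELECTED

Answer: 14,73,97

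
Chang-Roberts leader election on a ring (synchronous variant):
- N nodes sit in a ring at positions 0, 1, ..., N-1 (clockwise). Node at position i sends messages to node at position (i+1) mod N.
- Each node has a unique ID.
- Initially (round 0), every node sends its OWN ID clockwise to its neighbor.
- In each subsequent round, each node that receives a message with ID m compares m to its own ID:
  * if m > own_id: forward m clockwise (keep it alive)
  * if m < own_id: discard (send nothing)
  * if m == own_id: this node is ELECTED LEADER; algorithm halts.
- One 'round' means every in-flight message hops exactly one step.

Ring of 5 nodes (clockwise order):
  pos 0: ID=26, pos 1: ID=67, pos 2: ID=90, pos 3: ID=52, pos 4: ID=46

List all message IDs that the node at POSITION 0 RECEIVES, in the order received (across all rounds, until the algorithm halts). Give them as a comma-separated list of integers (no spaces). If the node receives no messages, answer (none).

Answer: 46,52,90

Derivation:
Round 1: pos1(id67) recv 26: drop; pos2(id90) recv 67: drop; pos3(id52) recv 90: fwd; pos4(id46) recv 52: fwd; pos0(id26) recv 46: fwd
Round 2: pos4(id46) recv 90: fwd; pos0(id26) recv 52: fwd; pos1(id67) recv 46: drop
Round 3: pos0(id26) recv 90: fwd; pos1(id67) recv 52: drop
Round 4: pos1(id67) recv 90: fwd
Round 5: pos2(id90) recv 90: ELECTED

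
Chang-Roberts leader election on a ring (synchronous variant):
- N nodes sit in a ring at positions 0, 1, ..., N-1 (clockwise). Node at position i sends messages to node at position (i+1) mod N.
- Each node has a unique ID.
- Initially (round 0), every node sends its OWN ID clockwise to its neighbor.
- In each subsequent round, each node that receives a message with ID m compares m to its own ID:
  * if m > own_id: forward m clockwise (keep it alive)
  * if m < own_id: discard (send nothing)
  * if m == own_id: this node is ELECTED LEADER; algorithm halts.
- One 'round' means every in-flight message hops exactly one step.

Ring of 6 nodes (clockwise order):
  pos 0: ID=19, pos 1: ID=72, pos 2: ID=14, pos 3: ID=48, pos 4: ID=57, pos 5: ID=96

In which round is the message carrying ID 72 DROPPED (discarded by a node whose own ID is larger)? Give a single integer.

Answer: 4

Derivation:
Round 1: pos1(id72) recv 19: drop; pos2(id14) recv 72: fwd; pos3(id48) recv 14: drop; pos4(id57) recv 48: drop; pos5(id96) recv 57: drop; pos0(id19) recv 96: fwd
Round 2: pos3(id48) recv 72: fwd; pos1(id72) recv 96: fwd
Round 3: pos4(id57) recv 72: fwd; pos2(id14) recv 96: fwd
Round 4: pos5(id96) recv 72: drop; pos3(id48) recv 96: fwd
Round 5: pos4(id57) recv 96: fwd
Round 6: pos5(id96) recv 96: ELECTED
Message ID 72 originates at pos 1; dropped at pos 5 in round 4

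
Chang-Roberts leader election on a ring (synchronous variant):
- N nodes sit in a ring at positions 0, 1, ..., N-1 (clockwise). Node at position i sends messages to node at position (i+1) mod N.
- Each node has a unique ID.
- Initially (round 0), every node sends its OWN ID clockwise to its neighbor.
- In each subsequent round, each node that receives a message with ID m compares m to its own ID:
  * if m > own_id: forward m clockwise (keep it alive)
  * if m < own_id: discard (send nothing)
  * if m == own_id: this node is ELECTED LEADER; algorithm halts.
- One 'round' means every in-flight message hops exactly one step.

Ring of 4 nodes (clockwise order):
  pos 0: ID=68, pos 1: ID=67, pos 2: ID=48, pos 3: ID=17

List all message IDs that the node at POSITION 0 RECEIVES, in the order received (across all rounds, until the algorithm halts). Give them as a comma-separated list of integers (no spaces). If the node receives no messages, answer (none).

Round 1: pos1(id67) recv 68: fwd; pos2(id48) recv 67: fwd; pos3(id17) recv 48: fwd; pos0(id68) recv 17: drop
Round 2: pos2(id48) recv 68: fwd; pos3(id17) recv 67: fwd; pos0(id68) recv 48: drop
Round 3: pos3(id17) recv 68: fwd; pos0(id68) recv 67: drop
Round 4: pos0(id68) recv 68: ELECTED

Answer: 17,48,67,68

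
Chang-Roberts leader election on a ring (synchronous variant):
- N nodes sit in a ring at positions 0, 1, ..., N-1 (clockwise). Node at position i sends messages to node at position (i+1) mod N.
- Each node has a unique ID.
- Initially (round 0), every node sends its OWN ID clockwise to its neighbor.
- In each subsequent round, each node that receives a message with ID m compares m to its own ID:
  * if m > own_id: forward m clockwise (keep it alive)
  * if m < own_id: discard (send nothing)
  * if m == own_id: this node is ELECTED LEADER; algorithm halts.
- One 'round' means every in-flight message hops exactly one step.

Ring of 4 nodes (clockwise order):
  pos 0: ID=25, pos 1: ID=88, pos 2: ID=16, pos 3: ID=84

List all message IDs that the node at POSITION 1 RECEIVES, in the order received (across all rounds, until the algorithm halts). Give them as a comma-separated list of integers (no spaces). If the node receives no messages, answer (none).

Round 1: pos1(id88) recv 25: drop; pos2(id16) recv 88: fwd; pos3(id84) recv 16: drop; pos0(id25) recv 84: fwd
Round 2: pos3(id84) recv 88: fwd; pos1(id88) recv 84: drop
Round 3: pos0(id25) recv 88: fwd
Round 4: pos1(id88) recv 88: ELECTED

Answer: 25,84,88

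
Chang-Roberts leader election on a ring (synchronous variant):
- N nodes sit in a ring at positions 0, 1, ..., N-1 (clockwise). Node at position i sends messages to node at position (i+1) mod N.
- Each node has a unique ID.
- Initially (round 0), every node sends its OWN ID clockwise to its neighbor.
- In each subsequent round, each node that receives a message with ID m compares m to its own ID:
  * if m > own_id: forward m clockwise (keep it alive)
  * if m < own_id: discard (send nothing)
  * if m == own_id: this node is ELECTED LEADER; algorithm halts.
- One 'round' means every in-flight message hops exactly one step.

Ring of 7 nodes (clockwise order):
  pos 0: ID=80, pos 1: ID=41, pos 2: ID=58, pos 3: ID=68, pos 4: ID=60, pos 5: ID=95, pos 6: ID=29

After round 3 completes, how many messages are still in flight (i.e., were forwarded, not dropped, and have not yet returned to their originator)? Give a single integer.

Answer: 2

Derivation:
Round 1: pos1(id41) recv 80: fwd; pos2(id58) recv 41: drop; pos3(id68) recv 58: drop; pos4(id60) recv 68: fwd; pos5(id95) recv 60: drop; pos6(id29) recv 95: fwd; pos0(id80) recv 29: drop
Round 2: pos2(id58) recv 80: fwd; pos5(id95) recv 68: drop; pos0(id80) recv 95: fwd
Round 3: pos3(id68) recv 80: fwd; pos1(id41) recv 95: fwd
After round 3: 2 messages still in flight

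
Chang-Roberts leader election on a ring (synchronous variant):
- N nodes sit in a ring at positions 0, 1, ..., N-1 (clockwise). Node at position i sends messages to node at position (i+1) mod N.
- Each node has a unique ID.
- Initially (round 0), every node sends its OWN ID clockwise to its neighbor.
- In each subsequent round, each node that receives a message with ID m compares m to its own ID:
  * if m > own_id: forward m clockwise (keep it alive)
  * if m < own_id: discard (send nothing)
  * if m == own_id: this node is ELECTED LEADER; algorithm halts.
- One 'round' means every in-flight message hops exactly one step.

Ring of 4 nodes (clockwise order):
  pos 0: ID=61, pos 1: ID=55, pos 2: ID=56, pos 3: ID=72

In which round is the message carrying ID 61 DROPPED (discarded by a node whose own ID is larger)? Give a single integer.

Answer: 3

Derivation:
Round 1: pos1(id55) recv 61: fwd; pos2(id56) recv 55: drop; pos3(id72) recv 56: drop; pos0(id61) recv 72: fwd
Round 2: pos2(id56) recv 61: fwd; pos1(id55) recv 72: fwd
Round 3: pos3(id72) recv 61: drop; pos2(id56) recv 72: fwd
Round 4: pos3(id72) recv 72: ELECTED
Message ID 61 originates at pos 0; dropped at pos 3 in round 3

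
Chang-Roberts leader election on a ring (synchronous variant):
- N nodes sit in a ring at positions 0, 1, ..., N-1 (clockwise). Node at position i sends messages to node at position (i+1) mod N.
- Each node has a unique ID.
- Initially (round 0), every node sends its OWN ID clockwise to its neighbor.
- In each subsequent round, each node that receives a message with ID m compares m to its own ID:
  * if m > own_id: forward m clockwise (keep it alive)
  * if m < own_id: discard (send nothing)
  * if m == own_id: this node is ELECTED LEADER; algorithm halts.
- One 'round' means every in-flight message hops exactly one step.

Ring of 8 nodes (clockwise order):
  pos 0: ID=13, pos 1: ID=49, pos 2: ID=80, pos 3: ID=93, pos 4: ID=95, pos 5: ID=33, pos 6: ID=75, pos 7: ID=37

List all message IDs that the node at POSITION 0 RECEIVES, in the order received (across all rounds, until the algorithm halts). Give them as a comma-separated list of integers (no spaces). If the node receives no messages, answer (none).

Round 1: pos1(id49) recv 13: drop; pos2(id80) recv 49: drop; pos3(id93) recv 80: drop; pos4(id95) recv 93: drop; pos5(id33) recv 95: fwd; pos6(id75) recv 33: drop; pos7(id37) recv 75: fwd; pos0(id13) recv 37: fwd
Round 2: pos6(id75) recv 95: fwd; pos0(id13) recv 75: fwd; pos1(id49) recv 37: drop
Round 3: pos7(id37) recv 95: fwd; pos1(id49) recv 75: fwd
Round 4: pos0(id13) recv 95: fwd; pos2(id80) recv 75: drop
Round 5: pos1(id49) recv 95: fwd
Round 6: pos2(id80) recv 95: fwd
Round 7: pos3(id93) recv 95: fwd
Round 8: pos4(id95) recv 95: ELECTED

Answer: 37,75,95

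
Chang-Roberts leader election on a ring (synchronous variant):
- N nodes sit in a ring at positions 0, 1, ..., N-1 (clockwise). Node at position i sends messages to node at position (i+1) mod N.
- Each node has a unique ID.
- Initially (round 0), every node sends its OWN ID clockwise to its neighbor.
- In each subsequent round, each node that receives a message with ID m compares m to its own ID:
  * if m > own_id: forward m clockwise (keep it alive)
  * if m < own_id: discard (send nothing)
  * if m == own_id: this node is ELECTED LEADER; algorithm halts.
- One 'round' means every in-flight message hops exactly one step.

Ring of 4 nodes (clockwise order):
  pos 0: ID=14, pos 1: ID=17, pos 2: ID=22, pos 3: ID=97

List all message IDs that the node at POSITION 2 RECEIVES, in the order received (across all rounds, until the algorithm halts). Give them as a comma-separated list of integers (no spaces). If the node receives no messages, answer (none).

Round 1: pos1(id17) recv 14: drop; pos2(id22) recv 17: drop; pos3(id97) recv 22: drop; pos0(id14) recv 97: fwd
Round 2: pos1(id17) recv 97: fwd
Round 3: pos2(id22) recv 97: fwd
Round 4: pos3(id97) recv 97: ELECTED

Answer: 17,97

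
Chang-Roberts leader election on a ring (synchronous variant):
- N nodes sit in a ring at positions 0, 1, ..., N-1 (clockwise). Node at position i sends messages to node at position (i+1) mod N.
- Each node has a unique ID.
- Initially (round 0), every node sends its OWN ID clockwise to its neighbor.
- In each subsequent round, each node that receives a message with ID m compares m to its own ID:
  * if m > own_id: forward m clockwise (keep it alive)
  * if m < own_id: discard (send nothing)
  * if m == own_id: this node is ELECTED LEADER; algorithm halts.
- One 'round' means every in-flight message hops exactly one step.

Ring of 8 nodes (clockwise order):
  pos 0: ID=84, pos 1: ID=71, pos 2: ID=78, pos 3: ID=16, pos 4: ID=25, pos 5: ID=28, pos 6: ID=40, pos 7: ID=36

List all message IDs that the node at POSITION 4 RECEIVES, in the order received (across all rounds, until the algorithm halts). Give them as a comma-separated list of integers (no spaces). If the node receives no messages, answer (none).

Answer: 16,78,84

Derivation:
Round 1: pos1(id71) recv 84: fwd; pos2(id78) recv 71: drop; pos3(id16) recv 78: fwd; pos4(id25) recv 16: drop; pos5(id28) recv 25: drop; pos6(id40) recv 28: drop; pos7(id36) recv 40: fwd; pos0(id84) recv 36: drop
Round 2: pos2(id78) recv 84: fwd; pos4(id25) recv 78: fwd; pos0(id84) recv 40: drop
Round 3: pos3(id16) recv 84: fwd; pos5(id28) recv 78: fwd
Round 4: pos4(id25) recv 84: fwd; pos6(id40) recv 78: fwd
Round 5: pos5(id28) recv 84: fwd; pos7(id36) recv 78: fwd
Round 6: pos6(id40) recv 84: fwd; pos0(id84) recv 78: drop
Round 7: pos7(id36) recv 84: fwd
Round 8: pos0(id84) recv 84: ELECTED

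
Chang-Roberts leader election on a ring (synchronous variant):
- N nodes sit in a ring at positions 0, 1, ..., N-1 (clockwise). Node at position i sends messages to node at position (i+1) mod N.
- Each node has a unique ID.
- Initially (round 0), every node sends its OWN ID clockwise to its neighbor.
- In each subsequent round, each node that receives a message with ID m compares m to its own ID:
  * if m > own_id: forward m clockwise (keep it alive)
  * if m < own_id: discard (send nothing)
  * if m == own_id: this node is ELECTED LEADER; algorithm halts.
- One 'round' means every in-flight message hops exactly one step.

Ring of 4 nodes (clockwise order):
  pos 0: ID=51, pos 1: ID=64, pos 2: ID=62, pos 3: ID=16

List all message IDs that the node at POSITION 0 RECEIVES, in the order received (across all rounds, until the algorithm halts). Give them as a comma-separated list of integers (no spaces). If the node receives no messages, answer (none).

Answer: 16,62,64

Derivation:
Round 1: pos1(id64) recv 51: drop; pos2(id62) recv 64: fwd; pos3(id16) recv 62: fwd; pos0(id51) recv 16: drop
Round 2: pos3(id16) recv 64: fwd; pos0(id51) recv 62: fwd
Round 3: pos0(id51) recv 64: fwd; pos1(id64) recv 62: drop
Round 4: pos1(id64) recv 64: ELECTED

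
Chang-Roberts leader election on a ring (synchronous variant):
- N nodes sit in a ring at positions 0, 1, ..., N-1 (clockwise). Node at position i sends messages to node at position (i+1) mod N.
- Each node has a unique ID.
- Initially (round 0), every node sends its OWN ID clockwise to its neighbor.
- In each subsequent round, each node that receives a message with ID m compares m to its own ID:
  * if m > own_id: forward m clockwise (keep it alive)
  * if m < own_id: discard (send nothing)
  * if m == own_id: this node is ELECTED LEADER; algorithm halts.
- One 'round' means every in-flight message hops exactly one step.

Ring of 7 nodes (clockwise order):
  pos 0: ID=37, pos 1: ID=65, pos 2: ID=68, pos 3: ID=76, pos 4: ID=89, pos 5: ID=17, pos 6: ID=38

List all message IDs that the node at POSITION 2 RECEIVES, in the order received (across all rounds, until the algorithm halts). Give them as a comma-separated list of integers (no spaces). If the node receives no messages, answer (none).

Answer: 65,89

Derivation:
Round 1: pos1(id65) recv 37: drop; pos2(id68) recv 65: drop; pos3(id76) recv 68: drop; pos4(id89) recv 76: drop; pos5(id17) recv 89: fwd; pos6(id38) recv 17: drop; pos0(id37) recv 38: fwd
Round 2: pos6(id38) recv 89: fwd; pos1(id65) recv 38: drop
Round 3: pos0(id37) recv 89: fwd
Round 4: pos1(id65) recv 89: fwd
Round 5: pos2(id68) recv 89: fwd
Round 6: pos3(id76) recv 89: fwd
Round 7: pos4(id89) recv 89: ELECTED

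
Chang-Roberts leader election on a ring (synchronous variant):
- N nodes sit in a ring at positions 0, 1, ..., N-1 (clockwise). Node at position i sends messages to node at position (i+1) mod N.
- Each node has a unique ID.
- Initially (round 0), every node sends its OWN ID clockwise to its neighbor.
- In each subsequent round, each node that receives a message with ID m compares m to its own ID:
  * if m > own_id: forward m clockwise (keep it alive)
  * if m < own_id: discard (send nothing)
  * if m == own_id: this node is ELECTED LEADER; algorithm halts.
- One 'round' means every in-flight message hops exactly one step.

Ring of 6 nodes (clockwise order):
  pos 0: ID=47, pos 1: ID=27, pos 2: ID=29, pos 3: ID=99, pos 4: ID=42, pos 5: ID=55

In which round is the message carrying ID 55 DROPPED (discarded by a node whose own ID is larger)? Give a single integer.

Answer: 4

Derivation:
Round 1: pos1(id27) recv 47: fwd; pos2(id29) recv 27: drop; pos3(id99) recv 29: drop; pos4(id42) recv 99: fwd; pos5(id55) recv 42: drop; pos0(id47) recv 55: fwd
Round 2: pos2(id29) recv 47: fwd; pos5(id55) recv 99: fwd; pos1(id27) recv 55: fwd
Round 3: pos3(id99) recv 47: drop; pos0(id47) recv 99: fwd; pos2(id29) recv 55: fwd
Round 4: pos1(id27) recv 99: fwd; pos3(id99) recv 55: drop
Round 5: pos2(id29) recv 99: fwd
Round 6: pos3(id99) recv 99: ELECTED
Message ID 55 originates at pos 5; dropped at pos 3 in round 4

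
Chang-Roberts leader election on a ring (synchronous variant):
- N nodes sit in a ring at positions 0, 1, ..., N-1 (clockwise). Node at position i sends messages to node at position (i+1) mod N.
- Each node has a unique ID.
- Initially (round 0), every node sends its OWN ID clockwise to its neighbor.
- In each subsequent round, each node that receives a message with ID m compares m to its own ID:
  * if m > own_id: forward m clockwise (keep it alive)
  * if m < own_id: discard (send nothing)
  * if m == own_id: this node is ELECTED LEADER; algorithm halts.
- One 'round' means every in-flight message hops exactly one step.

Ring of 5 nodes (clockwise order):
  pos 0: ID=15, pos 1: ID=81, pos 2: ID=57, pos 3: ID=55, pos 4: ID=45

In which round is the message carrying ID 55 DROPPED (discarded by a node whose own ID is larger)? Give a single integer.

Answer: 3

Derivation:
Round 1: pos1(id81) recv 15: drop; pos2(id57) recv 81: fwd; pos3(id55) recv 57: fwd; pos4(id45) recv 55: fwd; pos0(id15) recv 45: fwd
Round 2: pos3(id55) recv 81: fwd; pos4(id45) recv 57: fwd; pos0(id15) recv 55: fwd; pos1(id81) recv 45: drop
Round 3: pos4(id45) recv 81: fwd; pos0(id15) recv 57: fwd; pos1(id81) recv 55: drop
Round 4: pos0(id15) recv 81: fwd; pos1(id81) recv 57: drop
Round 5: pos1(id81) recv 81: ELECTED
Message ID 55 originates at pos 3; dropped at pos 1 in round 3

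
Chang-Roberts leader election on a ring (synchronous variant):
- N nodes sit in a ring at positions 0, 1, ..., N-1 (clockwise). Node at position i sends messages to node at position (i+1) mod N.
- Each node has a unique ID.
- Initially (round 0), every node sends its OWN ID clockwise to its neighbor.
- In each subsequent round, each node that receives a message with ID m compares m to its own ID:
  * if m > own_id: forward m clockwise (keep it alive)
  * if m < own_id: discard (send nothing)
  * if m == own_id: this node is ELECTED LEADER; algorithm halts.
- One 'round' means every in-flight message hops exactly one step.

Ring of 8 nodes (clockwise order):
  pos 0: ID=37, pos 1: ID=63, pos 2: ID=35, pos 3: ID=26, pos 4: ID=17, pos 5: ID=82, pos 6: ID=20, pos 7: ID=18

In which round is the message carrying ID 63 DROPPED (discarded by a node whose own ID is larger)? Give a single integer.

Answer: 4

Derivation:
Round 1: pos1(id63) recv 37: drop; pos2(id35) recv 63: fwd; pos3(id26) recv 35: fwd; pos4(id17) recv 26: fwd; pos5(id82) recv 17: drop; pos6(id20) recv 82: fwd; pos7(id18) recv 20: fwd; pos0(id37) recv 18: drop
Round 2: pos3(id26) recv 63: fwd; pos4(id17) recv 35: fwd; pos5(id82) recv 26: drop; pos7(id18) recv 82: fwd; pos0(id37) recv 20: drop
Round 3: pos4(id17) recv 63: fwd; pos5(id82) recv 35: drop; pos0(id37) recv 82: fwd
Round 4: pos5(id82) recv 63: drop; pos1(id63) recv 82: fwd
Round 5: pos2(id35) recv 82: fwd
Round 6: pos3(id26) recv 82: fwd
Round 7: pos4(id17) recv 82: fwd
Round 8: pos5(id82) recv 82: ELECTED
Message ID 63 originates at pos 1; dropped at pos 5 in round 4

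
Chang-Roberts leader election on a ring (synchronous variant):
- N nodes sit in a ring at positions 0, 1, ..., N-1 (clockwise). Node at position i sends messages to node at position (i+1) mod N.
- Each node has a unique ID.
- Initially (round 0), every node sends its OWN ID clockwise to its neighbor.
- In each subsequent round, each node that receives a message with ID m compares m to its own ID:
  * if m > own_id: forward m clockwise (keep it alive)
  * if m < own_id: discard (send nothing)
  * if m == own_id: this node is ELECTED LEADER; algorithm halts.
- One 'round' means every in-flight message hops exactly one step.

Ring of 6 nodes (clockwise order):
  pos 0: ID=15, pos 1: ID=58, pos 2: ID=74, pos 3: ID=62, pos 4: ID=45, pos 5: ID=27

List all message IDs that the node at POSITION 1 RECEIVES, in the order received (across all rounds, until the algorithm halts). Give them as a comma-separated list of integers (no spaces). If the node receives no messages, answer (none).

Round 1: pos1(id58) recv 15: drop; pos2(id74) recv 58: drop; pos3(id62) recv 74: fwd; pos4(id45) recv 62: fwd; pos5(id27) recv 45: fwd; pos0(id15) recv 27: fwd
Round 2: pos4(id45) recv 74: fwd; pos5(id27) recv 62: fwd; pos0(id15) recv 45: fwd; pos1(id58) recv 27: drop
Round 3: pos5(id27) recv 74: fwd; pos0(id15) recv 62: fwd; pos1(id58) recv 45: drop
Round 4: pos0(id15) recv 74: fwd; pos1(id58) recv 62: fwd
Round 5: pos1(id58) recv 74: fwd; pos2(id74) recv 62: drop
Round 6: pos2(id74) recv 74: ELECTED

Answer: 15,27,45,62,74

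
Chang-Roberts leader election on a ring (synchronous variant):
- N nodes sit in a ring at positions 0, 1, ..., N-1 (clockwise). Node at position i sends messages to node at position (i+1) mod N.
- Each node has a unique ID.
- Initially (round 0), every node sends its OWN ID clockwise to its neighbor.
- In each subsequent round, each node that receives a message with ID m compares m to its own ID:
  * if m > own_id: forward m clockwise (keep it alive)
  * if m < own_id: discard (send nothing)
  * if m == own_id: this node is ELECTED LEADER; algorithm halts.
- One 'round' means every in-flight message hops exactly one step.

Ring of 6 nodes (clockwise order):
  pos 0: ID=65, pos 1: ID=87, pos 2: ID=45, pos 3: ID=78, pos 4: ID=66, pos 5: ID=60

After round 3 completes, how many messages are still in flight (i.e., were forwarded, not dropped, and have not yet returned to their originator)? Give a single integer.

Answer: 2

Derivation:
Round 1: pos1(id87) recv 65: drop; pos2(id45) recv 87: fwd; pos3(id78) recv 45: drop; pos4(id66) recv 78: fwd; pos5(id60) recv 66: fwd; pos0(id65) recv 60: drop
Round 2: pos3(id78) recv 87: fwd; pos5(id60) recv 78: fwd; pos0(id65) recv 66: fwd
Round 3: pos4(id66) recv 87: fwd; pos0(id65) recv 78: fwd; pos1(id87) recv 66: drop
After round 3: 2 messages still in flight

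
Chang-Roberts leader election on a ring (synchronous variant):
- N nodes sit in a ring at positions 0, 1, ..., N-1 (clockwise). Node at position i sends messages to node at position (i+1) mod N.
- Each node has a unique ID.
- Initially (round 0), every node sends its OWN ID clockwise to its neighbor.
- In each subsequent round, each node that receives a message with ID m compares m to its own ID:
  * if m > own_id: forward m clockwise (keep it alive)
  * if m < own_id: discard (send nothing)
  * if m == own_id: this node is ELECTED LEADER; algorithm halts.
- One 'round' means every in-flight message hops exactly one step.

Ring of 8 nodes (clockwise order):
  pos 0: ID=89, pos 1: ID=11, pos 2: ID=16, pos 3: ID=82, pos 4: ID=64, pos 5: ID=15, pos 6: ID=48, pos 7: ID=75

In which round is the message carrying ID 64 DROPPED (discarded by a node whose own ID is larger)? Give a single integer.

Answer: 3

Derivation:
Round 1: pos1(id11) recv 89: fwd; pos2(id16) recv 11: drop; pos3(id82) recv 16: drop; pos4(id64) recv 82: fwd; pos5(id15) recv 64: fwd; pos6(id48) recv 15: drop; pos7(id75) recv 48: drop; pos0(id89) recv 75: drop
Round 2: pos2(id16) recv 89: fwd; pos5(id15) recv 82: fwd; pos6(id48) recv 64: fwd
Round 3: pos3(id82) recv 89: fwd; pos6(id48) recv 82: fwd; pos7(id75) recv 64: drop
Round 4: pos4(id64) recv 89: fwd; pos7(id75) recv 82: fwd
Round 5: pos5(id15) recv 89: fwd; pos0(id89) recv 82: drop
Round 6: pos6(id48) recv 89: fwd
Round 7: pos7(id75) recv 89: fwd
Round 8: pos0(id89) recv 89: ELECTED
Message ID 64 originates at pos 4; dropped at pos 7 in round 3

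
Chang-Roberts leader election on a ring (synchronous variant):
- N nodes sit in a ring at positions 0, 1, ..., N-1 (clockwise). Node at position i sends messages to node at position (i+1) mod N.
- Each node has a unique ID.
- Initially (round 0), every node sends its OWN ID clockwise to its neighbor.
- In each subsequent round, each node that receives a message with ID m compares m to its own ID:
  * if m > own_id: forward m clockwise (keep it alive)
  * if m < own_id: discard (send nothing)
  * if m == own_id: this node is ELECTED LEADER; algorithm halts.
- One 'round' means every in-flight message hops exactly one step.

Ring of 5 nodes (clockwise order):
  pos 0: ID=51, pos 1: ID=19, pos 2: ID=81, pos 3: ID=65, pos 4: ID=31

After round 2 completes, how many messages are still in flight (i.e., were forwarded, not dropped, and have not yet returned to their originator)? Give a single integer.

Round 1: pos1(id19) recv 51: fwd; pos2(id81) recv 19: drop; pos3(id65) recv 81: fwd; pos4(id31) recv 65: fwd; pos0(id51) recv 31: drop
Round 2: pos2(id81) recv 51: drop; pos4(id31) recv 81: fwd; pos0(id51) recv 65: fwd
After round 2: 2 messages still in flight

Answer: 2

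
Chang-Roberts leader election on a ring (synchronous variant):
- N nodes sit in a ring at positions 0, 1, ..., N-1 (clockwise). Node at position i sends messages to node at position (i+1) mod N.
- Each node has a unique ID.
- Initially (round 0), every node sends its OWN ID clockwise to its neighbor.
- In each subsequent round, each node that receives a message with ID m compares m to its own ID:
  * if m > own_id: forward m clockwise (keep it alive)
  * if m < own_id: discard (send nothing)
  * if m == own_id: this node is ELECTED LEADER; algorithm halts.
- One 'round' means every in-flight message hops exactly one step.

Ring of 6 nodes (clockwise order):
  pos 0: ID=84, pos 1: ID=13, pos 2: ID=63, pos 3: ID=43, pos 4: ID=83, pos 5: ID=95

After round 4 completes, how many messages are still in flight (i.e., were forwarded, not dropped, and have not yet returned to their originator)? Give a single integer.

Round 1: pos1(id13) recv 84: fwd; pos2(id63) recv 13: drop; pos3(id43) recv 63: fwd; pos4(id83) recv 43: drop; pos5(id95) recv 83: drop; pos0(id84) recv 95: fwd
Round 2: pos2(id63) recv 84: fwd; pos4(id83) recv 63: drop; pos1(id13) recv 95: fwd
Round 3: pos3(id43) recv 84: fwd; pos2(id63) recv 95: fwd
Round 4: pos4(id83) recv 84: fwd; pos3(id43) recv 95: fwd
After round 4: 2 messages still in flight

Answer: 2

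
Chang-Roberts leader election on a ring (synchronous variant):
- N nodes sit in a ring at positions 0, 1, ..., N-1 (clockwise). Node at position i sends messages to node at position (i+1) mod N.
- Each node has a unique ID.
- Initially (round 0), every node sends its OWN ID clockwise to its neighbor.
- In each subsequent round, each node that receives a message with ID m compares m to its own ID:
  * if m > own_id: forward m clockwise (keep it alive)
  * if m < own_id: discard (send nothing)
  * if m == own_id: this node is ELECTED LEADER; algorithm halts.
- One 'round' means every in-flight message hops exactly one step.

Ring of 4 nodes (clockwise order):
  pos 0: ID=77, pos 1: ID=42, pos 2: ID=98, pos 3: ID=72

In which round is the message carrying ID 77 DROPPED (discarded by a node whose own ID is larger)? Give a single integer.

Round 1: pos1(id42) recv 77: fwd; pos2(id98) recv 42: drop; pos3(id72) recv 98: fwd; pos0(id77) recv 72: drop
Round 2: pos2(id98) recv 77: drop; pos0(id77) recv 98: fwd
Round 3: pos1(id42) recv 98: fwd
Round 4: pos2(id98) recv 98: ELECTED
Message ID 77 originates at pos 0; dropped at pos 2 in round 2

Answer: 2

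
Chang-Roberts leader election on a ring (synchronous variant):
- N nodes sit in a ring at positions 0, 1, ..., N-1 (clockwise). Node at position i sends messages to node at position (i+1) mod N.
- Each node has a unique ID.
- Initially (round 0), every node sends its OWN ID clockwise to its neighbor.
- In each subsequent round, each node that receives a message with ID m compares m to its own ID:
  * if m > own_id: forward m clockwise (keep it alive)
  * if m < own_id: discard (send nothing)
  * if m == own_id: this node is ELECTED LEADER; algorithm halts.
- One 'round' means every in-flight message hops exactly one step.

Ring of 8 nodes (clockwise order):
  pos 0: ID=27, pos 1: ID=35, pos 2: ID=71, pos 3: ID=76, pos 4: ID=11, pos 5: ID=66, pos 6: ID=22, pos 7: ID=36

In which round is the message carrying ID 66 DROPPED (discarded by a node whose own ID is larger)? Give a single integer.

Answer: 5

Derivation:
Round 1: pos1(id35) recv 27: drop; pos2(id71) recv 35: drop; pos3(id76) recv 71: drop; pos4(id11) recv 76: fwd; pos5(id66) recv 11: drop; pos6(id22) recv 66: fwd; pos7(id36) recv 22: drop; pos0(id27) recv 36: fwd
Round 2: pos5(id66) recv 76: fwd; pos7(id36) recv 66: fwd; pos1(id35) recv 36: fwd
Round 3: pos6(id22) recv 76: fwd; pos0(id27) recv 66: fwd; pos2(id71) recv 36: drop
Round 4: pos7(id36) recv 76: fwd; pos1(id35) recv 66: fwd
Round 5: pos0(id27) recv 76: fwd; pos2(id71) recv 66: drop
Round 6: pos1(id35) recv 76: fwd
Round 7: pos2(id71) recv 76: fwd
Round 8: pos3(id76) recv 76: ELECTED
Message ID 66 originates at pos 5; dropped at pos 2 in round 5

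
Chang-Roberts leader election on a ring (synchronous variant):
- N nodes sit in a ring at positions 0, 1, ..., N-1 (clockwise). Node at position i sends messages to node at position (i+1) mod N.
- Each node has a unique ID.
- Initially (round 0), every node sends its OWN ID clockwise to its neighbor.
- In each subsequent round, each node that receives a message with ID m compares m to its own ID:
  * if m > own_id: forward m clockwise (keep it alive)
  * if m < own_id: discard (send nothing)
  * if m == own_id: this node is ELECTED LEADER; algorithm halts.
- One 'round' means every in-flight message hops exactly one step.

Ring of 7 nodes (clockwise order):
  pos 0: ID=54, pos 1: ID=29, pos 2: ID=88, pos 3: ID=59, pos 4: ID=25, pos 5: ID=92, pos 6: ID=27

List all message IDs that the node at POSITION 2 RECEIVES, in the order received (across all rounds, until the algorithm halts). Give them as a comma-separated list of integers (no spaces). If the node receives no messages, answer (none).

Answer: 29,54,92

Derivation:
Round 1: pos1(id29) recv 54: fwd; pos2(id88) recv 29: drop; pos3(id59) recv 88: fwd; pos4(id25) recv 59: fwd; pos5(id92) recv 25: drop; pos6(id27) recv 92: fwd; pos0(id54) recv 27: drop
Round 2: pos2(id88) recv 54: drop; pos4(id25) recv 88: fwd; pos5(id92) recv 59: drop; pos0(id54) recv 92: fwd
Round 3: pos5(id92) recv 88: drop; pos1(id29) recv 92: fwd
Round 4: pos2(id88) recv 92: fwd
Round 5: pos3(id59) recv 92: fwd
Round 6: pos4(id25) recv 92: fwd
Round 7: pos5(id92) recv 92: ELECTED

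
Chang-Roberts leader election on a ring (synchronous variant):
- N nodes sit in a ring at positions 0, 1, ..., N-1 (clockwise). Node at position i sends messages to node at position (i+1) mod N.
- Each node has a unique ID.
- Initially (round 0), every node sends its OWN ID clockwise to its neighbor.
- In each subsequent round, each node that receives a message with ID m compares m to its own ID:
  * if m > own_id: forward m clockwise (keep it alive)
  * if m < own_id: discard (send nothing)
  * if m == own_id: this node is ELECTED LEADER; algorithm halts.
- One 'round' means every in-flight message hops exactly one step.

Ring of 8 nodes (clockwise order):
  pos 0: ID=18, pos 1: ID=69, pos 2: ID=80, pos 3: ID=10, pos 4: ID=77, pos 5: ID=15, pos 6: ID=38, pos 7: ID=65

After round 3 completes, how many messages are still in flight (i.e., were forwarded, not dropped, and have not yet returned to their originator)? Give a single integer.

Answer: 2

Derivation:
Round 1: pos1(id69) recv 18: drop; pos2(id80) recv 69: drop; pos3(id10) recv 80: fwd; pos4(id77) recv 10: drop; pos5(id15) recv 77: fwd; pos6(id38) recv 15: drop; pos7(id65) recv 38: drop; pos0(id18) recv 65: fwd
Round 2: pos4(id77) recv 80: fwd; pos6(id38) recv 77: fwd; pos1(id69) recv 65: drop
Round 3: pos5(id15) recv 80: fwd; pos7(id65) recv 77: fwd
After round 3: 2 messages still in flight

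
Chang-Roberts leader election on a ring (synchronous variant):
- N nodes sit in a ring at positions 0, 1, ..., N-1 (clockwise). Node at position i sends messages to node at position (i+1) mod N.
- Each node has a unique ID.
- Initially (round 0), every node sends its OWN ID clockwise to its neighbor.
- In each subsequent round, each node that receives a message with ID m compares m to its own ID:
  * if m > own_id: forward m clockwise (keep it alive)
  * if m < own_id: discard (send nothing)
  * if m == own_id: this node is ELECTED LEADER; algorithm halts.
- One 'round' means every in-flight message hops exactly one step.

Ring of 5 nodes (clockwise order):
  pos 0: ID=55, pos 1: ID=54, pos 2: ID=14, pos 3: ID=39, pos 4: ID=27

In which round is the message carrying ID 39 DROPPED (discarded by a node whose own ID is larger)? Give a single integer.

Answer: 2

Derivation:
Round 1: pos1(id54) recv 55: fwd; pos2(id14) recv 54: fwd; pos3(id39) recv 14: drop; pos4(id27) recv 39: fwd; pos0(id55) recv 27: drop
Round 2: pos2(id14) recv 55: fwd; pos3(id39) recv 54: fwd; pos0(id55) recv 39: drop
Round 3: pos3(id39) recv 55: fwd; pos4(id27) recv 54: fwd
Round 4: pos4(id27) recv 55: fwd; pos0(id55) recv 54: drop
Round 5: pos0(id55) recv 55: ELECTED
Message ID 39 originates at pos 3; dropped at pos 0 in round 2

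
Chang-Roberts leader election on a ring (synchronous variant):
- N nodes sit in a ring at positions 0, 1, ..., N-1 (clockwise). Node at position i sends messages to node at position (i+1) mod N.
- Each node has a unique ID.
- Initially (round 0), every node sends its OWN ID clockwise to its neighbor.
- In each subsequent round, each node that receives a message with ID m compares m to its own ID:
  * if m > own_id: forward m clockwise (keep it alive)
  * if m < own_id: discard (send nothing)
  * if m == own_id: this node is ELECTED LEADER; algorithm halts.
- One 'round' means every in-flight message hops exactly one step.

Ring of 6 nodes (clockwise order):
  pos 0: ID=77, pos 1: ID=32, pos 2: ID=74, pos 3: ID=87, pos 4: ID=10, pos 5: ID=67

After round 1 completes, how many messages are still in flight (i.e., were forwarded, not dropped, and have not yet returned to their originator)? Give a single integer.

Answer: 2

Derivation:
Round 1: pos1(id32) recv 77: fwd; pos2(id74) recv 32: drop; pos3(id87) recv 74: drop; pos4(id10) recv 87: fwd; pos5(id67) recv 10: drop; pos0(id77) recv 67: drop
After round 1: 2 messages still in flight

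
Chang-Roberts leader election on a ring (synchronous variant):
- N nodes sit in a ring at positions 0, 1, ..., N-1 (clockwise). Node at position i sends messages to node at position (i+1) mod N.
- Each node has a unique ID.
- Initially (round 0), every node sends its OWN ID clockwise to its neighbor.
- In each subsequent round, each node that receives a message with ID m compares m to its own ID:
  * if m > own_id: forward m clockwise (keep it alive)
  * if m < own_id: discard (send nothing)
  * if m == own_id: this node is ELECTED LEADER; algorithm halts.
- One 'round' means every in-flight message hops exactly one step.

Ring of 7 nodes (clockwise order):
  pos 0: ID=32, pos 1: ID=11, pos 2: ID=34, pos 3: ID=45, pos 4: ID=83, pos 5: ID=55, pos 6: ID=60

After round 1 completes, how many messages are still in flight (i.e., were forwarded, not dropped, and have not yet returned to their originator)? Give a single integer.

Round 1: pos1(id11) recv 32: fwd; pos2(id34) recv 11: drop; pos3(id45) recv 34: drop; pos4(id83) recv 45: drop; pos5(id55) recv 83: fwd; pos6(id60) recv 55: drop; pos0(id32) recv 60: fwd
After round 1: 3 messages still in flight

Answer: 3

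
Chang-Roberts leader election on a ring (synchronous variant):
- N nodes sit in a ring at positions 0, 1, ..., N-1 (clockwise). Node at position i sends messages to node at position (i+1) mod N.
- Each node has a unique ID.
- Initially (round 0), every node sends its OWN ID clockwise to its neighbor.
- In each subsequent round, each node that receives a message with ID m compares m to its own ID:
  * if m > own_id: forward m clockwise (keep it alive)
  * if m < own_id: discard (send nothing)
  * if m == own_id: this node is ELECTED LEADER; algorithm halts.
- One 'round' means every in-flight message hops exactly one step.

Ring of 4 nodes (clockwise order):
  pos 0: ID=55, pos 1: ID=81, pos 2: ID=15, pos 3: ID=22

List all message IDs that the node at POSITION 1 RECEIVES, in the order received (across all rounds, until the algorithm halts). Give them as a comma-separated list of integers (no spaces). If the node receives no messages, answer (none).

Answer: 55,81

Derivation:
Round 1: pos1(id81) recv 55: drop; pos2(id15) recv 81: fwd; pos3(id22) recv 15: drop; pos0(id55) recv 22: drop
Round 2: pos3(id22) recv 81: fwd
Round 3: pos0(id55) recv 81: fwd
Round 4: pos1(id81) recv 81: ELECTED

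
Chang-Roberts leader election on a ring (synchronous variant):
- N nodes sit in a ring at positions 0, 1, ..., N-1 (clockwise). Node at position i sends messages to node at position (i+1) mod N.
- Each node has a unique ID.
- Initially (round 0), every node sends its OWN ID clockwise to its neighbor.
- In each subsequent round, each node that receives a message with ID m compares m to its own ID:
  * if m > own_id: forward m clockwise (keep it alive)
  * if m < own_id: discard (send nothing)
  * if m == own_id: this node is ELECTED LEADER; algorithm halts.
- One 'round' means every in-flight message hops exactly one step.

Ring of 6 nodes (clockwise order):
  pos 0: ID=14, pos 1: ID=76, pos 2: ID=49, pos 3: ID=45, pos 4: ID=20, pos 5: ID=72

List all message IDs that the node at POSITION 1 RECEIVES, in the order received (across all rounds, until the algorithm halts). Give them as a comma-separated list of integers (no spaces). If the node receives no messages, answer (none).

Answer: 14,72,76

Derivation:
Round 1: pos1(id76) recv 14: drop; pos2(id49) recv 76: fwd; pos3(id45) recv 49: fwd; pos4(id20) recv 45: fwd; pos5(id72) recv 20: drop; pos0(id14) recv 72: fwd
Round 2: pos3(id45) recv 76: fwd; pos4(id20) recv 49: fwd; pos5(id72) recv 45: drop; pos1(id76) recv 72: drop
Round 3: pos4(id20) recv 76: fwd; pos5(id72) recv 49: drop
Round 4: pos5(id72) recv 76: fwd
Round 5: pos0(id14) recv 76: fwd
Round 6: pos1(id76) recv 76: ELECTED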